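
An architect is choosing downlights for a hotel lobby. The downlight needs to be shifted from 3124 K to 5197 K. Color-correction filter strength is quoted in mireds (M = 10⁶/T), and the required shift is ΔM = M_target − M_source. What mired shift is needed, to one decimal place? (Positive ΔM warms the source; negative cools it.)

M_source = 10⁶/3124 = 320.102; M_target = 10⁶/5197 = 192.419.
ΔM = 192.419 − 320.102 = -127.684 → -127.7 mireds, a cooling shift.

-127.7 mireds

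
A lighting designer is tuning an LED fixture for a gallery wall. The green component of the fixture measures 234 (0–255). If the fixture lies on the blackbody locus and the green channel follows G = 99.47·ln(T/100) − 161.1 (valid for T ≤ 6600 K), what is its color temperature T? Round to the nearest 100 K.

ln t = (234 + 161.1) / 99.47 = 3.9721.
t = e^3.9721 = 53.093.
T = 100·t = 5309 K → 5300 K to the nearest 100 K.

5300 K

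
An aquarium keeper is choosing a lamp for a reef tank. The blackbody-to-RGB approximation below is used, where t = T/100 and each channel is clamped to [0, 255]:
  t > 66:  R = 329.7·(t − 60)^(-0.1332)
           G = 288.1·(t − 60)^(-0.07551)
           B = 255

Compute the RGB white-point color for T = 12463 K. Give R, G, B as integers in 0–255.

R=189, G=210, B=255

t = 12463/100 = 124.63; the t > 66 branch applies.
R = 329.7·(124.63 − 60)^(-0.1332) = 329.7·64.63^(-0.1332) = 329.7·0.57392 = 189.221.
G = 288.1·(124.63 − 60)^(-0.07551) = 288.1·64.63^(-0.07551) = 288.1·0.72995 = 210.299.
B = 255 by definition for t > 66.
Rounded: (189, 210, 255).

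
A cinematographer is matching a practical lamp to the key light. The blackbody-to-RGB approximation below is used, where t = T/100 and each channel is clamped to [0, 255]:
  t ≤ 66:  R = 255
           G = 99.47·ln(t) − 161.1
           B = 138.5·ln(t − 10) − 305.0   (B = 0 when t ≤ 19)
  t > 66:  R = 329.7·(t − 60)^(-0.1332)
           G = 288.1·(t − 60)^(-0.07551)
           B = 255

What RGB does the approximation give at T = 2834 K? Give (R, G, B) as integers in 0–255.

t = 2834/100 = 28.34; the t ≤ 66 branch applies.
R = 255 by definition for t ≤ 66.
G = 99.47·ln 28.34 − 161.1 = 99.47·3.3443 − 161.1 = 171.555.
B = 138.5·ln(28.34 − 10) − 305.0 = 138.5·ln 18.34 − 305.0 = 138.5·2.9091 − 305.0 = 97.908.
Rounded: (255, 172, 98).

(255, 172, 98)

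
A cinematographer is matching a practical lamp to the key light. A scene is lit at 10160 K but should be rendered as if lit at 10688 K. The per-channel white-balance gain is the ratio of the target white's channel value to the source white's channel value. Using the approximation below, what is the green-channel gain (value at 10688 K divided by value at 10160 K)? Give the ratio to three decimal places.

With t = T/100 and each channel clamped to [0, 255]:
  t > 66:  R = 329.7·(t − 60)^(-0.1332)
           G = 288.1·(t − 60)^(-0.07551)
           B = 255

0.991

At 10160 K (t = 101.6):
  G = 288.1·(101.6 − 60)^(-0.07551) = 288.1·41.6^(-0.07551) = 288.1·0.75464 = 217.413.
At 10688 K (t = 106.88):
  G = 288.1·(106.88 − 60)^(-0.07551) = 288.1·46.88^(-0.07551) = 288.1·0.74787 = 215.460.
Gain = 215.460 / 217.413 = 0.9910 → 0.991.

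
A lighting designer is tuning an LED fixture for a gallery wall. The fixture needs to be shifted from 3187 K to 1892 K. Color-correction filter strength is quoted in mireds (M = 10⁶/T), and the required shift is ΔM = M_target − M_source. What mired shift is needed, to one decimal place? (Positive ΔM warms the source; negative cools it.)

+214.8 mireds

M_source = 10⁶/3187 = 313.775; M_target = 10⁶/1892 = 528.541.
ΔM = 528.541 − 313.775 = 214.767 → +214.8 mireds, a warming shift.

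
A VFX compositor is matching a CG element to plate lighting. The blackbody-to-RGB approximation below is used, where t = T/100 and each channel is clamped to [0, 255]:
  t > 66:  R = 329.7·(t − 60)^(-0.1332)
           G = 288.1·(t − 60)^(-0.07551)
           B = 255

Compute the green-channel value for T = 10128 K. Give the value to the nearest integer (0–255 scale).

t = 10128/100 = 101.28; the t > 66 branch applies.
G = 288.1·(101.28 − 60)^(-0.07551) = 288.1·41.28^(-0.07551) = 288.1·0.75508 = 217.540.
Rounded: 218.

218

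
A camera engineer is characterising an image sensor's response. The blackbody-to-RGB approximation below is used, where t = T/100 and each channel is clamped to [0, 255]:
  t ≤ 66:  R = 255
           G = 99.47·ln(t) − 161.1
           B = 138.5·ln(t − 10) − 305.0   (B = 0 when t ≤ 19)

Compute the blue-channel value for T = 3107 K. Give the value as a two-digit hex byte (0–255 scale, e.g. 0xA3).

t = 3107/100 = 31.07; the t ≤ 66 branch applies.
B = 138.5·ln(31.07 − 10) − 305.0 = 138.5·ln 21.07 − 305.0 = 138.5·3.0479 − 305.0 = 117.127.
Rounded: 117; in hex, 0x75.

0x75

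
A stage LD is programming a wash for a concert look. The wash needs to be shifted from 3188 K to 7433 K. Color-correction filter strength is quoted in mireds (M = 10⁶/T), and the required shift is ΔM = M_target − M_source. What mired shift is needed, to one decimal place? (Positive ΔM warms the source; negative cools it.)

-179.1 mireds

M_source = 10⁶/3188 = 313.676; M_target = 10⁶/7433 = 134.535.
ΔM = 134.535 − 313.676 = -179.141 → -179.1 mireds, a cooling shift.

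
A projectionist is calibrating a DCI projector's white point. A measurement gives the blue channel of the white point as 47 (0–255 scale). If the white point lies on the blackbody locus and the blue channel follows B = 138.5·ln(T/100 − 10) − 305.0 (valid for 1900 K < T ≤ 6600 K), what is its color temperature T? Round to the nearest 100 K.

ln(t − 10) = (47 + 305.0) / 138.5 = 2.5415.
t − 10 = e^2.5415 = 12.699, so t = 22.699.
T = 100·t = 2270 K → 2300 K to the nearest 100 K.

2300 K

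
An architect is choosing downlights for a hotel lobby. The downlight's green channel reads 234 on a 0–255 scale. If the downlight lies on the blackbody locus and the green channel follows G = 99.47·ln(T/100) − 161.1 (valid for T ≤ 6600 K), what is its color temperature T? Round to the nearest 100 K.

ln t = (234 + 161.1) / 99.47 = 3.9721.
t = e^3.9721 = 53.093.
T = 100·t = 5309 K → 5300 K to the nearest 100 K.

5300 K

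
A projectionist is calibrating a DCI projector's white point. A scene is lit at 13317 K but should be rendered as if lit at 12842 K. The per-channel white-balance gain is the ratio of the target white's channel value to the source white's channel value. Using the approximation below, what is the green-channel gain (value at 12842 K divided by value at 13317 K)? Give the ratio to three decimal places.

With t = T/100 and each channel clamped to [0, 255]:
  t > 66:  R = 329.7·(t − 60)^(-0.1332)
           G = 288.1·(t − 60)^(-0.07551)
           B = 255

At 13317 K (t = 133.17):
  G = 288.1·(133.17 − 60)^(-0.07551) = 288.1·73.17^(-0.07551) = 288.1·0.72314 = 208.338.
At 12842 K (t = 128.42):
  G = 288.1·(128.42 − 60)^(-0.07551) = 288.1·68.42^(-0.07551) = 288.1·0.72682 = 209.396.
Gain = 209.396 / 208.338 = 1.0051 → 1.005.

1.005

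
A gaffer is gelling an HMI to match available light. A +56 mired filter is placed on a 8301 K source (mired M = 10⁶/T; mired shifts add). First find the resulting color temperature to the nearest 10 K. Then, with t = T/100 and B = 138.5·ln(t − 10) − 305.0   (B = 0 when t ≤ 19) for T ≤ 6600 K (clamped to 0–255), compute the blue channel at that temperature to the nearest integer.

227

M_in = 10⁶/8301 = 120.47; M_out = 120.47 + (+56) = 176.47.
T_out = 10⁶/176.47 = 5666.8 K → 5670 K; t = 56.7.
B = 138.5·ln(56.7 − 10) − 305.0 = 138.5·ln 46.7 − 305.0 = 138.5·3.8437 − 305.0 = 227.359.
Rounded: 227.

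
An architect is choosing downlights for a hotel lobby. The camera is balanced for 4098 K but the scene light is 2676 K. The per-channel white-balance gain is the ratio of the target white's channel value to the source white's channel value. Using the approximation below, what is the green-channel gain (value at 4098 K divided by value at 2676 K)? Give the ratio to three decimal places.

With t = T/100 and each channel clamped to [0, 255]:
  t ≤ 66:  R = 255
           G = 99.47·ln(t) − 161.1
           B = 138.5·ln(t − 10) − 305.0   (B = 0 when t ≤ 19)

1.256

At 2676 K (t = 26.76):
  G = 99.47·ln 26.76 − 161.1 = 99.47·3.2869 − 161.1 = 165.849.
At 4098 K (t = 40.98):
  G = 99.47·ln 40.98 − 161.1 = 99.47·3.7131 − 161.1 = 208.240.
Gain = 208.240 / 165.849 = 1.2556 → 1.256.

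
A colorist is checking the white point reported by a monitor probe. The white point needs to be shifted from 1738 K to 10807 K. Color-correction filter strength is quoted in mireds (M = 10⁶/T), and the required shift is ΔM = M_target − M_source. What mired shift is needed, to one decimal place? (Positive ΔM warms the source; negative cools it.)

M_source = 10⁶/1738 = 575.374; M_target = 10⁶/10807 = 92.533.
ΔM = 92.533 − 575.374 = -482.841 → -482.8 mireds, a cooling shift.

-482.8 mireds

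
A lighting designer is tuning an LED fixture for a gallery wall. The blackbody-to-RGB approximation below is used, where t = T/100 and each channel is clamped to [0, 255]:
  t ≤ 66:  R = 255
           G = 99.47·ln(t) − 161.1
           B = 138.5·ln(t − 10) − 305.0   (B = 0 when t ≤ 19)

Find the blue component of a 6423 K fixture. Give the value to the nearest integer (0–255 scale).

248

t = 6423/100 = 64.23; the t ≤ 66 branch applies.
B = 138.5·ln(64.23 − 10) − 305.0 = 138.5·ln 54.23 − 305.0 = 138.5·3.9932 − 305.0 = 248.063.
Rounded: 248.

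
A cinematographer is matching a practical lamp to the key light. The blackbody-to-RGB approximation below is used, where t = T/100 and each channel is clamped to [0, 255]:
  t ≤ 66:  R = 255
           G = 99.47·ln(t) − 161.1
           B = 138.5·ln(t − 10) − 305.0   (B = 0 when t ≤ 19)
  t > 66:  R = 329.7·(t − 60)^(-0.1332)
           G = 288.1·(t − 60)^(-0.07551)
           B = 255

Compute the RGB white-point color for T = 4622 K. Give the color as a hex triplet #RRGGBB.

t = 4622/100 = 46.22; the t ≤ 66 branch applies.
R = 255 by definition for t ≤ 66.
G = 99.47·ln 46.22 − 161.1 = 99.47·3.8334 − 161.1 = 220.210.
B = 138.5·ln(46.22 − 10) − 305.0 = 138.5·ln 36.22 − 305.0 = 138.5·3.5896 − 305.0 = 192.161.
Rounded: (255, 220, 192).
In hex: #FFDCC0.

#FFDCC0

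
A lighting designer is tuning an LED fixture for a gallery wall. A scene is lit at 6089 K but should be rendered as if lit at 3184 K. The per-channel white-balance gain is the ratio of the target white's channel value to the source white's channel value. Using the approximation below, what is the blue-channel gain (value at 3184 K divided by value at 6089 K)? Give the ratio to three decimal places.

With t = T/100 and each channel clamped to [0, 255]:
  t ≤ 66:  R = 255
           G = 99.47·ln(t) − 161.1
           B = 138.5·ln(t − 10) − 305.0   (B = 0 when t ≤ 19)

At 6089 K (t = 60.89):
  B = 138.5·ln(60.89 − 10) − 305.0 = 138.5·ln 50.89 − 305.0 = 138.5·3.9297 − 305.0 = 239.259.
At 3184 K (t = 31.84):
  B = 138.5·ln(31.84 − 10) − 305.0 = 138.5·ln 21.84 − 305.0 = 138.5·3.0837 − 305.0 = 122.098.
Gain = 122.098 / 239.259 = 0.5103 → 0.510.

0.510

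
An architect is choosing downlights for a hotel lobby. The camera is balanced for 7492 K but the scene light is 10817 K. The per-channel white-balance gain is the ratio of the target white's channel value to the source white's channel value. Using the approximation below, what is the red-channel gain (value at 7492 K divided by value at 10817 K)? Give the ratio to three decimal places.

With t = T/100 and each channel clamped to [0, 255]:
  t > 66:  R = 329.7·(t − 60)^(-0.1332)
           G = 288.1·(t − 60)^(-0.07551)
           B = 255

1.169

At 10817 K (t = 108.17):
  R = 329.7·(108.17 − 60)^(-0.1332) = 329.7·48.17^(-0.1332) = 329.7·0.59683 = 196.776.
At 7492 K (t = 74.92):
  R = 329.7·(74.92 − 60)^(-0.1332) = 329.7·14.92^(-0.1332) = 329.7·0.69768 = 230.024.
Gain = 230.024 / 196.776 = 1.1690 → 1.169.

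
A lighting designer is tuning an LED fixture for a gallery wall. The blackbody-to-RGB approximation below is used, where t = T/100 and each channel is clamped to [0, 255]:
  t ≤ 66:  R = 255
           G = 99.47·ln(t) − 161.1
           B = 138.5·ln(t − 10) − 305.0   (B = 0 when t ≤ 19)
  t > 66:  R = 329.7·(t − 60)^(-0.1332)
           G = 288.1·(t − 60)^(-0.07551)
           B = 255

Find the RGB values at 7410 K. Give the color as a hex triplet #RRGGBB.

#E8ECFF

t = 7410/100 = 74.1; the t > 66 branch applies.
R = 329.7·(74.1 − 60)^(-0.1332) = 329.7·14.1^(-0.1332) = 329.7·0.70295 = 231.762.
G = 288.1·(74.1 − 60)^(-0.07551) = 288.1·14.1^(-0.07551) = 288.1·0.81888 = 235.921.
B = 255 by definition for t > 66.
Rounded: (232, 236, 255).
In hex: #E8ECFF.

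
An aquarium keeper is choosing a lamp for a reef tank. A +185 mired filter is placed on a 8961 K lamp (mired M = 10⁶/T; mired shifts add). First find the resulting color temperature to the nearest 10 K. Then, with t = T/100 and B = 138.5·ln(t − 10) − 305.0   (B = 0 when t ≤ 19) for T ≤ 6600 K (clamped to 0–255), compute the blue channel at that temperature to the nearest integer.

133

M_in = 10⁶/8961 = 111.59; M_out = 111.59 + (+185) = 296.59.
T_out = 10⁶/296.59 = 3371.6 K → 3370 K; t = 33.7.
B = 138.5·ln(33.7 − 10) − 305.0 = 138.5·ln 23.7 − 305.0 = 138.5·3.1655 − 305.0 = 133.418.
Rounded: 133.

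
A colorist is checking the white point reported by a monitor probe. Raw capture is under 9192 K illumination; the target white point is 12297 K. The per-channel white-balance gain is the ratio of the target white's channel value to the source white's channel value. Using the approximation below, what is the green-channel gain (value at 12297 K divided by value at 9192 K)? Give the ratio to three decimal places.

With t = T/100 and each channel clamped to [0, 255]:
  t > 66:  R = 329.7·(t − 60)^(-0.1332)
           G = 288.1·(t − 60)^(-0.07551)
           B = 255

0.950

At 9192 K (t = 91.92):
  G = 288.1·(91.92 − 60)^(-0.07551) = 288.1·31.92^(-0.07551) = 288.1·0.76989 = 221.805.
At 12297 K (t = 122.97):
  G = 288.1·(122.97 − 60)^(-0.07551) = 288.1·62.97^(-0.07551) = 288.1·0.73139 = 210.713.
Gain = 210.713 / 221.805 = 0.9500 → 0.950.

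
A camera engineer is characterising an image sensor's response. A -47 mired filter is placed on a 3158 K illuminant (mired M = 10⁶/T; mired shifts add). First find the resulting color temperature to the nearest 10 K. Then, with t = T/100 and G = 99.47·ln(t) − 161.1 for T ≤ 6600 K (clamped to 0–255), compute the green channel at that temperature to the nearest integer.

M_in = 10⁶/3158 = 316.66; M_out = 316.66 + (-47) = 269.66.
T_out = 10⁶/269.66 = 3708.4 K → 3710 K; t = 37.1.
G = 99.47·ln 37.1 − 161.1 = 99.47·3.6136 − 161.1 = 198.346.
Rounded: 198.

198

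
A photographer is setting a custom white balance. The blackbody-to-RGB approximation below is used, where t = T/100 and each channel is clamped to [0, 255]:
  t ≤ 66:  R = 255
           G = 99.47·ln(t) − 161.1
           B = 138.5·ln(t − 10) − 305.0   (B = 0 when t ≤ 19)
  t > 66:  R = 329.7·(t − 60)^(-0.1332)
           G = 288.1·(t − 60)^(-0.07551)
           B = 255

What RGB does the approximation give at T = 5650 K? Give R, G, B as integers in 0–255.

t = 5650/100 = 56.5; the t ≤ 66 branch applies.
R = 255 by definition for t ≤ 66.
G = 99.47·ln 56.5 − 161.1 = 99.47·4.0342 − 161.1 = 240.186.
B = 138.5·ln(56.5 − 10) − 305.0 = 138.5·ln 46.5 − 305.0 = 138.5·3.8395 − 305.0 = 226.764.
Rounded: (255, 240, 227).

R=255, G=240, B=227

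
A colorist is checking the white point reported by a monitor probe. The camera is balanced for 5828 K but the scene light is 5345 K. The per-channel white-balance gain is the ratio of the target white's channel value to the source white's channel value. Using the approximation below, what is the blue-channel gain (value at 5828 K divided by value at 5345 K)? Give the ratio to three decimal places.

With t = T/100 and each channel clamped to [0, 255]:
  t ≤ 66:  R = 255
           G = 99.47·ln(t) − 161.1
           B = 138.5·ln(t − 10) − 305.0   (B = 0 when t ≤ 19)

1.067

At 5345 K (t = 53.45):
  B = 138.5·ln(53.45 − 10) − 305.0 = 138.5·ln 43.45 − 305.0 = 138.5·3.7716 − 305.0 = 217.368.
At 5828 K (t = 58.28):
  B = 138.5·ln(58.28 − 10) − 305.0 = 138.5·ln 48.28 − 305.0 = 138.5·3.8770 − 305.0 = 231.967.
Gain = 231.967 / 217.368 = 1.0672 → 1.067.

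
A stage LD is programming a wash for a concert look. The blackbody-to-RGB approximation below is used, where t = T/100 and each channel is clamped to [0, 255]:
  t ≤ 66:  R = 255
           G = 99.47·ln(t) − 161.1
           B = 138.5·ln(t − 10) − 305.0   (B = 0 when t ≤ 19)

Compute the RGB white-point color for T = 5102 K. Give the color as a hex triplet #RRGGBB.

#FFE6D1

t = 5102/100 = 51.02; the t ≤ 66 branch applies.
R = 255 by definition for t ≤ 66.
G = 99.47·ln 51.02 − 161.1 = 99.47·3.9322 − 161.1 = 230.038.
B = 138.5·ln(51.02 − 10) − 305.0 = 138.5·ln 41.02 − 305.0 = 138.5·3.7141 − 305.0 = 209.397.
Rounded: (255, 230, 209).
In hex: #FFE6D1.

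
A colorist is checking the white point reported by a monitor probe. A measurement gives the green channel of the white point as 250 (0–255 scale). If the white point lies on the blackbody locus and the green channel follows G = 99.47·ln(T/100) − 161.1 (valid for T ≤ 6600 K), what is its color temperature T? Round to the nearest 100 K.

ln t = (250 + 161.1) / 99.47 = 4.1329.
t = e^4.1329 = 62.359.
T = 100·t = 6236 K → 6200 K to the nearest 100 K.

6200 K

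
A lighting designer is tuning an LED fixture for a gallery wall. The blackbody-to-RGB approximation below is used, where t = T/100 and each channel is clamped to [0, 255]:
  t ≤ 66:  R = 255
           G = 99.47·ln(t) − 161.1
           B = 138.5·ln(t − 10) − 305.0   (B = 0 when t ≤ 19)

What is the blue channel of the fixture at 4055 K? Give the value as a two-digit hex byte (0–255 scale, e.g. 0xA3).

0xA9

t = 4055/100 = 40.55; the t ≤ 66 branch applies.
B = 138.5·ln(40.55 − 10) − 305.0 = 138.5·ln 30.55 − 305.0 = 138.5·3.4194 − 305.0 = 168.582.
Rounded: 169; in hex, 0xA9.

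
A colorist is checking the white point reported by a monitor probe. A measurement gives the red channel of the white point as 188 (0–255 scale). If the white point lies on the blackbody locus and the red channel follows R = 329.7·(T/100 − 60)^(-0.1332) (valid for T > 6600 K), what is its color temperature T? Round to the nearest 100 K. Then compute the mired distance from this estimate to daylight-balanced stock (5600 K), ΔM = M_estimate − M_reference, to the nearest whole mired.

-100 mireds

(t − 60)^(-0.1332) = 188/329.7 = 0.57022.
t − 60 = 0.57022^(1/-0.1332) = 0.57022^(-7.508) = 67.848, so t = 127.848.
T = 100·t = 12785 K → 12800 K to the nearest 100 K.
M_estimate = 10⁶/12800 = 78.12; M_reference = 10⁶/5600 = 178.57.
ΔM = 78.12 − 178.57 = -100.45 → -100 mireds.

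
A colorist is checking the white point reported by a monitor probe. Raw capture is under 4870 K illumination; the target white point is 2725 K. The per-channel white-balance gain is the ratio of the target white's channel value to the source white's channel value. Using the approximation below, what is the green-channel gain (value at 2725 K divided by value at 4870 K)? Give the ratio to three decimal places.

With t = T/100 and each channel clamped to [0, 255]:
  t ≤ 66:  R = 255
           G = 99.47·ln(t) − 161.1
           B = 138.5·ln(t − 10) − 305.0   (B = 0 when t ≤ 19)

At 4870 K (t = 48.7):
  G = 99.47·ln 48.7 − 161.1 = 99.47·3.8857 − 161.1 = 225.408.
At 2725 K (t = 27.25):
  G = 99.47·ln 27.25 − 161.1 = 99.47·3.3051 − 161.1 = 167.654.
Gain = 167.654 / 225.408 = 0.7438 → 0.744.

0.744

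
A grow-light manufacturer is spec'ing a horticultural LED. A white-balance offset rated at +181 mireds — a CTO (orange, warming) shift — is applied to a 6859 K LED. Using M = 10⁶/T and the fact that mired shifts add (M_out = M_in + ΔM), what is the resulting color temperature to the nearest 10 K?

M_in = 10⁶/6859 = 145.79 mireds.
M_out = 145.79 + (+181) = 326.79 mireds.
T_out = 10⁶/326.79 = 3060.0 K → 3060 K.

3060 K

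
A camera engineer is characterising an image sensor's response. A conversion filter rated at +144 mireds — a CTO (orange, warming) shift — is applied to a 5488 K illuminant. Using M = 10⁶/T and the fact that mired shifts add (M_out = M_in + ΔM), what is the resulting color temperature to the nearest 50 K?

3050 K

M_in = 10⁶/5488 = 182.22 mireds.
M_out = 182.22 + (+144) = 326.22 mireds.
T_out = 10⁶/326.22 = 3065.5 K → 3050 K.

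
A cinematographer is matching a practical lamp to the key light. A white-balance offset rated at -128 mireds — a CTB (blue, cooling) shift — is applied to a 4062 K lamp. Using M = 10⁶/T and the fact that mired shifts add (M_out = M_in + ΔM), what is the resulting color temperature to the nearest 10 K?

M_in = 10⁶/4062 = 246.18 mireds.
M_out = 246.18 + (-128) = 118.18 mireds.
T_out = 10⁶/118.18 = 8461.4 K → 8460 K.

8460 K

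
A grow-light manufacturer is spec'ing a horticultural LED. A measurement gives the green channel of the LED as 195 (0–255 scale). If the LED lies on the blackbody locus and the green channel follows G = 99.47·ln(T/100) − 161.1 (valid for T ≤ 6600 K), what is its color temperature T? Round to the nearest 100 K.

3600 K

ln t = (195 + 161.1) / 99.47 = 3.5800.
t = e^3.5800 = 35.873.
T = 100·t = 3587 K → 3600 K to the nearest 100 K.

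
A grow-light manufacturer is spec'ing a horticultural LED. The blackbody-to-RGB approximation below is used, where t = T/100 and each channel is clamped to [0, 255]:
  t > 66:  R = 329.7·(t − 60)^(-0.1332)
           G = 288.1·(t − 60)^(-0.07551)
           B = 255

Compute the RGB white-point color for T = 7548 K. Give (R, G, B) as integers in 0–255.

t = 7548/100 = 75.48; the t > 66 branch applies.
R = 329.7·(75.48 − 60)^(-0.1332) = 329.7·15.48^(-0.1332) = 329.7·0.69426 = 228.898.
G = 288.1·(75.48 − 60)^(-0.07551) = 288.1·15.48^(-0.07551) = 288.1·0.81313 = 234.263.
B = 255 by definition for t > 66.
Rounded: (229, 234, 255).

(229, 234, 255)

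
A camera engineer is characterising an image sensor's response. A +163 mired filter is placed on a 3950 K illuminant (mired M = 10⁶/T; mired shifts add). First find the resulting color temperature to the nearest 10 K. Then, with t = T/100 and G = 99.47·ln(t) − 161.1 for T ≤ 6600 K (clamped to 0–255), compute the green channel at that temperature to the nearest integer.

M_in = 10⁶/3950 = 253.16; M_out = 253.16 + (+163) = 416.16.
T_out = 10⁶/416.16 = 2402.9 K → 2400 K; t = 24.
G = 99.47·ln 24 − 161.1 = 99.47·3.1781 − 161.1 = 155.021.
Rounded: 155.

155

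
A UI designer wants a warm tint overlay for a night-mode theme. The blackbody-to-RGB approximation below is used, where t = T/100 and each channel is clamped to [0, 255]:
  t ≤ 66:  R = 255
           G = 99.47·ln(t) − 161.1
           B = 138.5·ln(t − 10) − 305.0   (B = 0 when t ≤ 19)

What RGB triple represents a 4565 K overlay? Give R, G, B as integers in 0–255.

R=255, G=219, B=190

t = 4565/100 = 45.65; the t ≤ 66 branch applies.
R = 255 by definition for t ≤ 66.
G = 99.47·ln 45.65 − 161.1 = 99.47·3.8210 − 161.1 = 218.975.
B = 138.5·ln(45.65 − 10) − 305.0 = 138.5·ln 35.65 − 305.0 = 138.5·3.5737 − 305.0 = 189.964.
Rounded: (255, 219, 190).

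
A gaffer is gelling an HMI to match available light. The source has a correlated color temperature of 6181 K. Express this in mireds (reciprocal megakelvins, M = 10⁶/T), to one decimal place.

M = 10⁶ / 6181 = 161.786 → 161.8 mireds.

161.8 mireds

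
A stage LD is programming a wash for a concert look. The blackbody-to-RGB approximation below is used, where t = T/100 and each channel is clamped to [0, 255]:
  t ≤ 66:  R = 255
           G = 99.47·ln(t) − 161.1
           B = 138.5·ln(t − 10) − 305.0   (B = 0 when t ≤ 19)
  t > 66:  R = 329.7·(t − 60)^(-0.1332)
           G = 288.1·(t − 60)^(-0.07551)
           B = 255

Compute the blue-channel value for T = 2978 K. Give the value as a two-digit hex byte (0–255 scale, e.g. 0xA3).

0x6C

t = 2978/100 = 29.78; the t ≤ 66 branch applies.
B = 138.5·ln(29.78 − 10) − 305.0 = 138.5·ln 19.78 − 305.0 = 138.5·2.9847 − 305.0 = 108.377.
Rounded: 108; in hex, 0x6C.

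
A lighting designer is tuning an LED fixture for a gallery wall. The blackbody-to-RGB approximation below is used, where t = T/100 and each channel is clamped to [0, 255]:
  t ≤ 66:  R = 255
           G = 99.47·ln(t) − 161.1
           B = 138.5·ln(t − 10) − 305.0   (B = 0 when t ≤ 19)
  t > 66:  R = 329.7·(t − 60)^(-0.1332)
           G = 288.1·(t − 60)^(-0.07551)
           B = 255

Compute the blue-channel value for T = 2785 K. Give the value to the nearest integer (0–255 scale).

t = 2785/100 = 27.85; the t ≤ 66 branch applies.
B = 138.5·ln(27.85 − 10) − 305.0 = 138.5·ln 17.85 − 305.0 = 138.5·2.8820 − 305.0 = 94.157.
Rounded: 94.

94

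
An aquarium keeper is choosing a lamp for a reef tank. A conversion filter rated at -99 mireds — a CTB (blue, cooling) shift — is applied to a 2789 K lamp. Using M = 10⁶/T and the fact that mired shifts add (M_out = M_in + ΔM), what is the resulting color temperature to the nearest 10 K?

3850 K

M_in = 10⁶/2789 = 358.55 mireds.
M_out = 358.55 + (-99) = 259.55 mireds.
T_out = 10⁶/259.55 = 3852.8 K → 3850 K.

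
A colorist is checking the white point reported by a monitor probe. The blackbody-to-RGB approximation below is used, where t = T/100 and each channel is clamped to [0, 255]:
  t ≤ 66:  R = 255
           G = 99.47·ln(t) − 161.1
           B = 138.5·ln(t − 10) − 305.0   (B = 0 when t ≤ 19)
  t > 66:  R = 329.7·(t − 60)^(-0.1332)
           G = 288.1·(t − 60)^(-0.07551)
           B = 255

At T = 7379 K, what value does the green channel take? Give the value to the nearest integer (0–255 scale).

t = 7379/100 = 73.79; the t > 66 branch applies.
G = 288.1·(73.79 − 60)^(-0.07551) = 288.1·13.79^(-0.07551) = 288.1·0.82026 = 236.317.
Rounded: 236.

236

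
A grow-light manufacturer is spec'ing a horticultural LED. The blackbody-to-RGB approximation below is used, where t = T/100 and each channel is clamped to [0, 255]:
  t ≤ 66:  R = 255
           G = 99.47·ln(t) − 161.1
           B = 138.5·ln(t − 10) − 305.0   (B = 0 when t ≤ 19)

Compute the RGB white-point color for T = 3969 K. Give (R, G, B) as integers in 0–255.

t = 3969/100 = 39.69; the t ≤ 66 branch applies.
R = 255 by definition for t ≤ 66.
G = 99.47·ln 39.69 − 161.1 = 99.47·3.6811 − 161.1 = 205.059.
B = 138.5·ln(39.69 − 10) − 305.0 = 138.5·ln 29.69 − 305.0 = 138.5·3.3908 − 305.0 = 164.627.
Rounded: (255, 205, 165).

(255, 205, 165)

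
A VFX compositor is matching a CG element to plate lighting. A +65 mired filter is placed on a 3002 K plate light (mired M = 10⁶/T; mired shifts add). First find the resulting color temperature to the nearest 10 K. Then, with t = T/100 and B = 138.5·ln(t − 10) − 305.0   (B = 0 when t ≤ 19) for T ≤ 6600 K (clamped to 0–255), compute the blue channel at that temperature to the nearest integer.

71

M_in = 10⁶/3002 = 333.11; M_out = 333.11 + (+65) = 398.11.
T_out = 10⁶/398.11 = 2511.9 K → 2510 K; t = 25.1.
B = 138.5·ln(25.1 − 10) − 305.0 = 138.5·ln 15.1 − 305.0 = 138.5·2.7147 − 305.0 = 70.985.
Rounded: 71.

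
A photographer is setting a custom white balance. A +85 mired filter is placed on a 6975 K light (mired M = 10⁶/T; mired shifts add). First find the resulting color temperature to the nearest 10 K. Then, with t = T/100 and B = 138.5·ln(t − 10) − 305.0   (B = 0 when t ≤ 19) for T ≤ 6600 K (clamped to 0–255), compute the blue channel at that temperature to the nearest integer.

183

M_in = 10⁶/6975 = 143.37; M_out = 143.37 + (+85) = 228.37.
T_out = 10⁶/228.37 = 4378.9 K → 4380 K; t = 43.8.
B = 138.5·ln(43.8 − 10) − 305.0 = 138.5·ln 33.8 − 305.0 = 138.5·3.5205 − 305.0 = 182.584.
Rounded: 183.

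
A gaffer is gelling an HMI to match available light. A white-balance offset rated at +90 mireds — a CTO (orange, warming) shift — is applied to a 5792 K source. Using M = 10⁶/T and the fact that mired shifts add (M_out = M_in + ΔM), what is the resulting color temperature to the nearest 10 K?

3810 K

M_in = 10⁶/5792 = 172.65 mireds.
M_out = 172.65 + (+90) = 262.65 mireds.
T_out = 10⁶/262.65 = 3807.3 K → 3810 K.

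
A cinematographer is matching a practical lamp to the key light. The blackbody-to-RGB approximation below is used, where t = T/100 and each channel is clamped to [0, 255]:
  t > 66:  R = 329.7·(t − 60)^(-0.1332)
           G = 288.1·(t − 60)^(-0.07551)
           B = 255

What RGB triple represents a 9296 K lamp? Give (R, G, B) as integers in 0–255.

(207, 221, 255)

t = 9296/100 = 92.96; the t > 66 branch applies.
R = 329.7·(92.96 − 60)^(-0.1332) = 329.7·32.96^(-0.1332) = 329.7·0.62778 = 206.977.
G = 288.1·(92.96 − 60)^(-0.07551) = 288.1·32.96^(-0.07551) = 288.1·0.76803 = 221.269.
B = 255 by definition for t > 66.
Rounded: (207, 221, 255).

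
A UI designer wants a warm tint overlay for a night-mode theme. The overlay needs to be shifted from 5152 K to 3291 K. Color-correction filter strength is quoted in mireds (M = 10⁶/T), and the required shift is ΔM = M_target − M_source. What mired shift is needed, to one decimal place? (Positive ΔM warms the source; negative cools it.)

M_source = 10⁶/5152 = 194.099; M_target = 10⁶/3291 = 303.859.
ΔM = 303.859 − 194.099 = 109.760 → +109.8 mireds, a warming shift.

+109.8 mireds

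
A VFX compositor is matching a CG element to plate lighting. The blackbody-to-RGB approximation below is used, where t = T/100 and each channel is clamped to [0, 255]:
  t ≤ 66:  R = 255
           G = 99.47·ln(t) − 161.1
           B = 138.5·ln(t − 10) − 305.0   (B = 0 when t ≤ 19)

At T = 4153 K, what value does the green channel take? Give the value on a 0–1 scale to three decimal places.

t = 4153/100 = 41.53; the t ≤ 66 branch applies.
G = 99.47·ln 41.53 − 161.1 = 99.47·3.7264 − 161.1 = 209.567.
On a 0–1 scale: 209.567/255 = 0.8218 → 0.822.

0.822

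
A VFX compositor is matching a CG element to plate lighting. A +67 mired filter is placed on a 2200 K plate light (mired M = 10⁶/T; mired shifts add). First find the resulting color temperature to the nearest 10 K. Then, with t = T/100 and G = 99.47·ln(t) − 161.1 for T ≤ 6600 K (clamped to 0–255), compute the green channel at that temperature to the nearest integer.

133

M_in = 10⁶/2200 = 454.55; M_out = 454.55 + (+67) = 521.55.
T_out = 10⁶/521.55 = 1917.4 K → 1920 K; t = 19.2.
G = 99.47·ln 19.2 − 161.1 = 99.47·2.9549 − 161.1 = 132.825.
Rounded: 133.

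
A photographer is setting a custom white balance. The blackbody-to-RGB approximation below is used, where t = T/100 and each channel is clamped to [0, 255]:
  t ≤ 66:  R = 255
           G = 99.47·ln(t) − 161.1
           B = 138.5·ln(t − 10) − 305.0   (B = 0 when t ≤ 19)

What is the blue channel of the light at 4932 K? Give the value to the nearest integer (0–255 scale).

204

t = 4932/100 = 49.32; the t ≤ 66 branch applies.
B = 138.5·ln(49.32 − 10) − 305.0 = 138.5·ln 39.32 − 305.0 = 138.5·3.6717 − 305.0 = 203.535.
Rounded: 204.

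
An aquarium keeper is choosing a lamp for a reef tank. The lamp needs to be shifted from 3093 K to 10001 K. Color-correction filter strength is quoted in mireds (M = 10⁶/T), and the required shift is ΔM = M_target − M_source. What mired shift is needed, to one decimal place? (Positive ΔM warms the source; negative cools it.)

-223.3 mireds

M_source = 10⁶/3093 = 323.311; M_target = 10⁶/10001 = 99.990.
ΔM = 99.990 − 323.311 = -223.321 → -223.3 mireds, a cooling shift.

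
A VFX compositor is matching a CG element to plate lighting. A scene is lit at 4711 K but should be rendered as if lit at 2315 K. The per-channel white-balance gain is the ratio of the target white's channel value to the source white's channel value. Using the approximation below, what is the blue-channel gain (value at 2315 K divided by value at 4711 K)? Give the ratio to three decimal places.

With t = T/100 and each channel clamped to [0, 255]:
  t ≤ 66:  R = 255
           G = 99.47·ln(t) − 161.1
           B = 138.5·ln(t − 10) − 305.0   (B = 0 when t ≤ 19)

At 4711 K (t = 47.11):
  B = 138.5·ln(47.11 − 10) − 305.0 = 138.5·ln 37.11 − 305.0 = 138.5·3.6139 − 305.0 = 195.523.
At 2315 K (t = 23.15):
  B = 138.5·ln(23.15 − 10) − 305.0 = 138.5·ln 13.15 − 305.0 = 138.5·2.5764 − 305.0 = 51.834.
Gain = 51.834 / 195.523 = 0.2651 → 0.265.

0.265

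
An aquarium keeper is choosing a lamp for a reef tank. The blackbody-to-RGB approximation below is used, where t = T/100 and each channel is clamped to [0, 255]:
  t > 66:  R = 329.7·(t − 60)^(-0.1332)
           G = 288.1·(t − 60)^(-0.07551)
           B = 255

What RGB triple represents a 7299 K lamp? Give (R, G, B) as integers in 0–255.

(234, 237, 255)

t = 7299/100 = 72.99; the t > 66 branch applies.
R = 329.7·(72.99 − 60)^(-0.1332) = 329.7·12.99^(-0.1332) = 329.7·0.71067 = 234.308.
G = 288.1·(72.99 − 60)^(-0.07551) = 288.1·12.99^(-0.07551) = 288.1·0.82397 = 237.386.
B = 255 by definition for t > 66.
Rounded: (234, 237, 255).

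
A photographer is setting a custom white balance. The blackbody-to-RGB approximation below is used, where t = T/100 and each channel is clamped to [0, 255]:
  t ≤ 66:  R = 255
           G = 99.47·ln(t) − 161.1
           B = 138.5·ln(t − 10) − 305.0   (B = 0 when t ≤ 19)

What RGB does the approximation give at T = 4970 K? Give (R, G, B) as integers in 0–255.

(255, 227, 205)

t = 4970/100 = 49.7; the t ≤ 66 branch applies.
R = 255 by definition for t ≤ 66.
G = 99.47·ln 49.7 − 161.1 = 99.47·3.9060 − 161.1 = 227.430.
B = 138.5·ln(49.7 − 10) − 305.0 = 138.5·ln 39.7 − 305.0 = 138.5·3.6814 − 305.0 = 204.867.
Rounded: (255, 227, 205).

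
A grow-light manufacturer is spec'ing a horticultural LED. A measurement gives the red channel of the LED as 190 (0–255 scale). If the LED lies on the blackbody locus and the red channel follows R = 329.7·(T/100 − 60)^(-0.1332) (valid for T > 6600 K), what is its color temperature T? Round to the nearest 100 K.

12300 K

(t − 60)^(-0.1332) = 190/329.7 = 0.57628.
t − 60 = 0.57628^(1/-0.1332) = 0.57628^(-7.508) = 62.667, so t = 122.667.
T = 100·t = 12267 K → 12300 K to the nearest 100 K.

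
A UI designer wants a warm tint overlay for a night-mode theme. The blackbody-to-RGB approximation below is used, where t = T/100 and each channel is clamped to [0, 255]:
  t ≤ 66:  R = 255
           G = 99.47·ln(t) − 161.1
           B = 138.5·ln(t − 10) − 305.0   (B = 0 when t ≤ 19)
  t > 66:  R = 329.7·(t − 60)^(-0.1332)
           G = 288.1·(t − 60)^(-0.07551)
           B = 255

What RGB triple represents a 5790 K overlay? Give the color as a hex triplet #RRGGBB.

t = 5790/100 = 57.9; the t ≤ 66 branch applies.
R = 255 by definition for t ≤ 66.
G = 99.47·ln 57.9 − 161.1 = 99.47·4.0587 − 161.1 = 242.621.
B = 138.5·ln(57.9 − 10) − 305.0 = 138.5·ln 47.9 − 305.0 = 138.5·3.8691 − 305.0 = 230.872.
Rounded: (255, 243, 231).
In hex: #FFF3E7.

#FFF3E7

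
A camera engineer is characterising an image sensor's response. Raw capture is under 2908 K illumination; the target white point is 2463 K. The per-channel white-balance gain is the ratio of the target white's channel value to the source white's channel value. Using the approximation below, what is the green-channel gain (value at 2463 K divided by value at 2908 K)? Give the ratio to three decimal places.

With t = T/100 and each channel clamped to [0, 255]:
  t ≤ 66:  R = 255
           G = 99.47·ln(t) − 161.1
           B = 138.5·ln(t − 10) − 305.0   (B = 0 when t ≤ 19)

0.905

At 2908 K (t = 29.08):
  G = 99.47·ln 29.08 − 161.1 = 99.47·3.3701 − 161.1 = 174.119.
At 2463 K (t = 24.63):
  G = 99.47·ln 24.63 − 161.1 = 99.47·3.2040 − 161.1 = 157.598.
Gain = 157.598 / 174.119 = 0.9051 → 0.905.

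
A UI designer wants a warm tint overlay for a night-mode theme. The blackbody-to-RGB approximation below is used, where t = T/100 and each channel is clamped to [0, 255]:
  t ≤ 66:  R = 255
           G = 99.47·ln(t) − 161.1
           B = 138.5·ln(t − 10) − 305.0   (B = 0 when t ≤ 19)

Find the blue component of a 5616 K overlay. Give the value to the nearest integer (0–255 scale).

t = 5616/100 = 56.16; the t ≤ 66 branch applies.
B = 138.5·ln(56.16 − 10) − 305.0 = 138.5·ln 46.16 − 305.0 = 138.5·3.8321 − 305.0 = 225.748.
Rounded: 226.

226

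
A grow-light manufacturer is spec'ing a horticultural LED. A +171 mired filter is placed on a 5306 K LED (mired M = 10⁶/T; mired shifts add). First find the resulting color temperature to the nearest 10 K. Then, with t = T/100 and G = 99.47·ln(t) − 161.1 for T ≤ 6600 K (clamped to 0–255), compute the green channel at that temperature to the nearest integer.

170

M_in = 10⁶/5306 = 188.47; M_out = 188.47 + (+171) = 359.47.
T_out = 10⁶/359.47 = 2781.9 K → 2780 K; t = 27.8.
G = 99.47·ln 27.8 − 161.1 = 99.47·3.3250 − 161.1 = 169.641.
Rounded: 170.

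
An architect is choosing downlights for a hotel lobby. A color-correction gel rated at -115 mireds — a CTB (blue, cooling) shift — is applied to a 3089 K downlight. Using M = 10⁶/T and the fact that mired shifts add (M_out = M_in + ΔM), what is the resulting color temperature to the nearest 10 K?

M_in = 10⁶/3089 = 323.73 mireds.
M_out = 323.73 + (-115) = 208.73 mireds.
T_out = 10⁶/208.73 = 4790.9 K → 4790 K.

4790 K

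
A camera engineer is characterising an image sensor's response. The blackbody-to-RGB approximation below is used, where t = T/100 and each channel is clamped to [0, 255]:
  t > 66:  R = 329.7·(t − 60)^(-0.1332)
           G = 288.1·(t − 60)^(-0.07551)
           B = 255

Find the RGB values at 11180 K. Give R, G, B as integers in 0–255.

R=195, G=214, B=255

t = 11180/100 = 111.8; the t > 66 branch applies.
R = 329.7·(111.8 − 60)^(-0.1332) = 329.7·51.8^(-0.1332) = 329.7·0.59109 = 194.881.
G = 288.1·(111.8 − 60)^(-0.07551) = 288.1·51.8^(-0.07551) = 288.1·0.74225 = 213.843.
B = 255 by definition for t > 66.
Rounded: (195, 214, 255).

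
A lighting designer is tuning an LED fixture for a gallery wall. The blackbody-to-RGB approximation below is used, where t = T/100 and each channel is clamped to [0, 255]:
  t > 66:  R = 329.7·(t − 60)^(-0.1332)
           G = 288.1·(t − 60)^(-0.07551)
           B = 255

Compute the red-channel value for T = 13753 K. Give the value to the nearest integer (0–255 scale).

t = 13753/100 = 137.53; the t > 66 branch applies.
R = 329.7·(137.53 − 60)^(-0.1332) = 329.7·77.53^(-0.1332) = 329.7·0.56017 = 184.689.
Rounded: 185.

185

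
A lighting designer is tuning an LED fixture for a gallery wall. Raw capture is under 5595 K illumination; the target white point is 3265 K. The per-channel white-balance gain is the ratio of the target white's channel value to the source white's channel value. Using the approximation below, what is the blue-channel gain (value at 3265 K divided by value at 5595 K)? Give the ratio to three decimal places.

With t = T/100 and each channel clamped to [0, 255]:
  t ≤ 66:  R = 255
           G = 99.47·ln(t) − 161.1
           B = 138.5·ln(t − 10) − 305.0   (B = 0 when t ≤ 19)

0.565

At 5595 K (t = 55.95):
  B = 138.5·ln(55.95 − 10) − 305.0 = 138.5·ln 45.95 − 305.0 = 138.5·3.8276 − 305.0 = 225.116.
At 3265 K (t = 32.65):
  B = 138.5·ln(32.65 − 10) − 305.0 = 138.5·ln 22.65 − 305.0 = 138.5·3.1202 − 305.0 = 127.142.
Gain = 127.142 / 225.116 = 0.5648 → 0.565.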